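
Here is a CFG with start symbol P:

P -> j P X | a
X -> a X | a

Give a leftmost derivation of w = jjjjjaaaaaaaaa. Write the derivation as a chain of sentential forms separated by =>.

P => jPX   [P -> j P X]
jPX => jjPXX   [P -> j P X]
jjPXX => jjjPXXX   [P -> j P X]
jjjPXXX => jjjjPXXXX   [P -> j P X]
jjjjPXXXX => jjjjjPXXXXX   [P -> j P X]
jjjjjPXXXXX => jjjjjaXXXXX   [P -> a]
jjjjjaXXXXX => jjjjjaaXXXXX   [X -> a X]
jjjjjaaXXXXX => jjjjjaaaXXXXX   [X -> a X]
jjjjjaaaXXXXX => jjjjjaaaaXXXX   [X -> a]
jjjjjaaaaXXXX => jjjjjaaaaaXXXX   [X -> a X]
jjjjjaaaaaXXXX => jjjjjaaaaaaXXX   [X -> a]
jjjjjaaaaaaXXX => jjjjjaaaaaaaXX   [X -> a]
jjjjjaaaaaaaXX => jjjjjaaaaaaaaX   [X -> a]
jjjjjaaaaaaaaX => jjjjjaaaaaaaaa   [X -> a]

P=>jPX=>jjPXX=>jjjPXXX=>jjjjPXXXX=>jjjjjPXXXXX=>jjjjjaXXXXX=>jjjjjaaXXXXX=>jjjjjaaaXXXXX=>jjjjjaaaaXXXX=>jjjjjaaaaaXXXX=>jjjjjaaaaaaXXX=>jjjjjaaaaaaaXX=>jjjjjaaaaaaaaX=>jjjjjaaaaaaaaa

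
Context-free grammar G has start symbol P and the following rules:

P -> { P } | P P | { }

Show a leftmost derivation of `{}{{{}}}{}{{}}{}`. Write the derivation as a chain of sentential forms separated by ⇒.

P ⇒ PP   [P -> P P]
PP ⇒ PPP   [P -> P P]
PPP ⇒ PPPP   [P -> P P]
PPPP ⇒ PPPPP   [P -> P P]
PPPPP ⇒ {}PPPP   [P -> { }]
{}PPPP ⇒ {}{P}PPP   [P -> { P }]
{}{P}PPP ⇒ {}{{P}}PPP   [P -> { P }]
{}{{P}}PPP ⇒ {}{{{}}}PPP   [P -> { }]
{}{{{}}}PPP ⇒ {}{{{}}}{}PP   [P -> { }]
{}{{{}}}{}PP ⇒ {}{{{}}}{}{P}P   [P -> { P }]
{}{{{}}}{}{P}P ⇒ {}{{{}}}{}{{}}P   [P -> { }]
{}{{{}}}{}{{}}P ⇒ {}{{{}}}{}{{}}{}   [P -> { }]

P ⇒ PP ⇒ PPP ⇒ PPPP ⇒ PPPPP ⇒ {}PPPP ⇒ {}{P}PPP ⇒ {}{{P}}PPP ⇒ {}{{{}}}PPP ⇒ {}{{{}}}{}PP ⇒ {}{{{}}}{}{P}P ⇒ {}{{{}}}{}{{}}P ⇒ {}{{{}}}{}{{}}{}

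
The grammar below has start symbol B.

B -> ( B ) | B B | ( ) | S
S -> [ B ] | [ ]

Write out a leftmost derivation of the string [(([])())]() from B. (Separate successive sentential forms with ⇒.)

B ⇒ BB   [B -> B B]
BB ⇒ SB   [B -> S]
SB ⇒ [B]B   [S -> [ B ]]
[B]B ⇒ [(B)]B   [B -> ( B )]
[(B)]B ⇒ [(BB)]B   [B -> B B]
[(BB)]B ⇒ [((B)B)]B   [B -> ( B )]
[((B)B)]B ⇒ [((S)B)]B   [B -> S]
[((S)B)]B ⇒ [(([])B)]B   [S -> [ ]]
[(([])B)]B ⇒ [(([])())]B   [B -> ( )]
[(([])())]B ⇒ [(([])())]()   [B -> ( )]

B⇒BB⇒SB⇒[B]B⇒[(B)]B⇒[(BB)]B⇒[((B)B)]B⇒[((S)B)]B⇒[(([])B)]B⇒[(([])())]B⇒[(([])())]()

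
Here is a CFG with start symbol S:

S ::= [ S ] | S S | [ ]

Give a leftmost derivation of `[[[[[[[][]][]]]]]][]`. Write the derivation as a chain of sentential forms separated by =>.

S => SS   [S ::= S S]
SS => [S]S   [S ::= [ S ]]
[S]S => [[S]]S   [S ::= [ S ]]
[[S]]S => [[[S]]]S   [S ::= [ S ]]
[[[S]]]S => [[[[S]]]]S   [S ::= [ S ]]
[[[[S]]]]S => [[[[[S]]]]]S   [S ::= [ S ]]
[[[[[S]]]]]S => [[[[[SS]]]]]S   [S ::= S S]
[[[[[SS]]]]]S => [[[[[[S]S]]]]]S   [S ::= [ S ]]
[[[[[[S]S]]]]]S => [[[[[[SS]S]]]]]S   [S ::= S S]
[[[[[[SS]S]]]]]S => [[[[[[[]S]S]]]]]S   [S ::= [ ]]
[[[[[[[]S]S]]]]]S => [[[[[[[][]]S]]]]]S   [S ::= [ ]]
[[[[[[[][]]S]]]]]S => [[[[[[[][]][]]]]]]S   [S ::= [ ]]
[[[[[[[][]][]]]]]]S => [[[[[[[][]][]]]]]][]   [S ::= [ ]]

S=>SS=>[S]S=>[[S]]S=>[[[S]]]S=>[[[[S]]]]S=>[[[[[S]]]]]S=>[[[[[SS]]]]]S=>[[[[[[S]S]]]]]S=>[[[[[[SS]S]]]]]S=>[[[[[[[]S]S]]]]]S=>[[[[[[[][]]S]]]]]S=>[[[[[[[][]][]]]]]]S=>[[[[[[[][]][]]]]]][]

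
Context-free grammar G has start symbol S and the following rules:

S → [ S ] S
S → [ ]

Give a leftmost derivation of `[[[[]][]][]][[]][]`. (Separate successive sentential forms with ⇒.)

S ⇒ [S]S ⇒ [[S]S]S ⇒ [[[S]S]S]S ⇒ [[[[]]S]S]S ⇒ [[[[]][]]S]S ⇒ [[[[]][]][]]S ⇒ [[[[]][]][]][S]S ⇒ [[[[]][]][]][[]]S ⇒ [[[[]][]][]][[]][]

S ⇒ [S]S   [S → [ S ] S]
[S]S ⇒ [[S]S]S   [S → [ S ] S]
[[S]S]S ⇒ [[[S]S]S]S   [S → [ S ] S]
[[[S]S]S]S ⇒ [[[[]]S]S]S   [S → [ ]]
[[[[]]S]S]S ⇒ [[[[]][]]S]S   [S → [ ]]
[[[[]][]]S]S ⇒ [[[[]][]][]]S   [S → [ ]]
[[[[]][]][]]S ⇒ [[[[]][]][]][S]S   [S → [ S ] S]
[[[[]][]][]][S]S ⇒ [[[[]][]][]][[]]S   [S → [ ]]
[[[[]][]][]][[]]S ⇒ [[[[]][]][]][[]][]   [S → [ ]]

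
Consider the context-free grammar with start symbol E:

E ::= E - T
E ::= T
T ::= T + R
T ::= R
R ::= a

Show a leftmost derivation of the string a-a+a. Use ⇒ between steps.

E ⇒ E-T   [E ::= E - T]
E-T ⇒ T-T   [E ::= T]
T-T ⇒ R-T   [T ::= R]
R-T ⇒ a-T   [R ::= a]
a-T ⇒ a-T+R   [T ::= T + R]
a-T+R ⇒ a-R+R   [T ::= R]
a-R+R ⇒ a-a+R   [R ::= a]
a-a+R ⇒ a-a+a   [R ::= a]

E⇒E-T⇒T-T⇒R-T⇒a-T⇒a-T+R⇒a-R+R⇒a-a+R⇒a-a+a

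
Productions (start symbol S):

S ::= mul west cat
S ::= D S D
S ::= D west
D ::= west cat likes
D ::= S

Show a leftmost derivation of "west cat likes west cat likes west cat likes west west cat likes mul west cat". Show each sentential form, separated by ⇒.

S ⇒ D S D   [S ::= D S D]
D S D ⇒ west cat likes S D   [D ::= west cat likes]
west cat likes S D ⇒ west cat likes D S D D   [S ::= D S D]
west cat likes D S D D ⇒ west cat likes west cat likes S D D   [D ::= west cat likes]
west cat likes west cat likes S D D ⇒ west cat likes west cat likes D west D D   [S ::= D west]
west cat likes west cat likes D west D D ⇒ west cat likes west cat likes west cat likes west D D   [D ::= west cat likes]
west cat likes west cat likes west cat likes west D D ⇒ west cat likes west cat likes west cat likes west west cat likes D   [D ::= west cat likes]
west cat likes west cat likes west cat likes west west cat likes D ⇒ west cat likes west cat likes west cat likes west west cat likes S   [D ::= S]
west cat likes west cat likes west cat likes west west cat likes S ⇒ west cat likes west cat likes west cat likes west west cat likes mul west cat   [S ::= mul west cat]

S ⇒ D S D ⇒ west cat likes S D ⇒ west cat likes D S D D ⇒ west cat likes west cat likes S D D ⇒ west cat likes west cat likes D west D D ⇒ west cat likes west cat likes west cat likes west D D ⇒ west cat likes west cat likes west cat likes west west cat likes D ⇒ west cat likes west cat likes west cat likes west west cat likes S ⇒ west cat likes west cat likes west cat likes west west cat likes mul west cat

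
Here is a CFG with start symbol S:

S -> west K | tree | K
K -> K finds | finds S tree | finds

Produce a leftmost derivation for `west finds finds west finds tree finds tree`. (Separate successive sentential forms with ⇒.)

S ⇒ west K ⇒ west finds S tree ⇒ west finds K tree ⇒ west finds K finds tree ⇒ west finds finds S tree finds tree ⇒ west finds finds west K tree finds tree ⇒ west finds finds west finds tree finds tree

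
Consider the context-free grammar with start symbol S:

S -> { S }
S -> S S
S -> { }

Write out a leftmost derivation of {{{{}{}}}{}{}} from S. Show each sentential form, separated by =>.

S => {S} => {SS} => {SSS} => {{S}SS} => {{{S}}SS} => {{{SS}}SS} => {{{{}S}}SS} => {{{{}{}}}SS} => {{{{}{}}}{}S} => {{{{}{}}}{}{}}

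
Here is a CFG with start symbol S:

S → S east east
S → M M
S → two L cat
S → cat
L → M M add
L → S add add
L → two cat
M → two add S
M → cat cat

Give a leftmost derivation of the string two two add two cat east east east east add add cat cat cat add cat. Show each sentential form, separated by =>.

S => two L cat => two M M add cat => two two add S M add cat => two two add two L cat M add cat => two two add two S add add cat M add cat => two two add two S east east add add cat M add cat => two two add two S east east east east add add cat M add cat => two two add two cat east east east east add add cat M add cat => two two add two cat east east east east add add cat cat cat add cat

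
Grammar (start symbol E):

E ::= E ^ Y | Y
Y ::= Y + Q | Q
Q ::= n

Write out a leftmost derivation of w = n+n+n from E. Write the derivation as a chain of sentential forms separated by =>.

E=>Y=>Y+Q=>Y+Q+Q=>Q+Q+Q=>n+Q+Q=>n+n+Q=>n+n+n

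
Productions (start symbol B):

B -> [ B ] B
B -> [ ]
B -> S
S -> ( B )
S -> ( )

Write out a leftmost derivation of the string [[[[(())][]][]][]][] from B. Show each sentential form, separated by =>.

B => [B]B => [[B]B]B => [[[B]B]B]B => [[[[B]B]B]B]B => [[[[S]B]B]B]B => [[[[(B)]B]B]B]B => [[[[(S)]B]B]B]B => [[[[(())]B]B]B]B => [[[[(())][]]B]B]B => [[[[(())][]][]]B]B => [[[[(())][]][]][]]B => [[[[(())][]][]][]][]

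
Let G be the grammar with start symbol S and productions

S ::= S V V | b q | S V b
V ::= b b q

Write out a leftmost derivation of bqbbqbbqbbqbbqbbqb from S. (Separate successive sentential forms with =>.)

S => SVb   [S ::= S V b]
SVb => SVVVb   [S ::= S V V]
SVVVb => SVVVVVb   [S ::= S V V]
SVVVVVb => bqVVVVVb   [S ::= b q]
bqVVVVVb => bqbbqVVVVb   [V ::= b b q]
bqbbqVVVVb => bqbbqbbqVVVb   [V ::= b b q]
bqbbqbbqVVVb => bqbbqbbqbbqVVb   [V ::= b b q]
bqbbqbbqbbqVVb => bqbbqbbqbbqbbqVb   [V ::= b b q]
bqbbqbbqbbqbbqVb => bqbbqbbqbbqbbqbbqb   [V ::= b b q]

S => SVb => SVVVb => SVVVVVb => bqVVVVVb => bqbbqVVVVb => bqbbqbbqVVVb => bqbbqbbqbbqVVb => bqbbqbbqbbqbbqVb => bqbbqbbqbbqbbqbbqb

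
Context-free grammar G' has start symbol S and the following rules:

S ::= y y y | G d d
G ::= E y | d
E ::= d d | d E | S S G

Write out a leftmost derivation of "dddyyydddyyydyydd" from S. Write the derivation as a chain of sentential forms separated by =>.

S=>Gdd=>Eydd=>SSGydd=>GddSGydd=>dddSGydd=>dddyyyGydd=>dddyyyEyydd=>dddyyySSGyydd=>dddyyyGddSGyydd=>dddyyydddSGyydd=>dddyyydddyyyGyydd=>dddyyydddyyydyydd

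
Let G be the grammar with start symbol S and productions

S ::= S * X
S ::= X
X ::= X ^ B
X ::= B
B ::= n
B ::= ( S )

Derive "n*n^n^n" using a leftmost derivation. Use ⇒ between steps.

S ⇒ S*X   [S ::= S * X]
S*X ⇒ X*X   [S ::= X]
X*X ⇒ B*X   [X ::= B]
B*X ⇒ n*X   [B ::= n]
n*X ⇒ n*X^B   [X ::= X ^ B]
n*X^B ⇒ n*X^B^B   [X ::= X ^ B]
n*X^B^B ⇒ n*B^B^B   [X ::= B]
n*B^B^B ⇒ n*n^B^B   [B ::= n]
n*n^B^B ⇒ n*n^n^B   [B ::= n]
n*n^n^B ⇒ n*n^n^n   [B ::= n]

S ⇒ S*X ⇒ X*X ⇒ B*X ⇒ n*X ⇒ n*X^B ⇒ n*X^B^B ⇒ n*B^B^B ⇒ n*n^B^B ⇒ n*n^n^B ⇒ n*n^n^n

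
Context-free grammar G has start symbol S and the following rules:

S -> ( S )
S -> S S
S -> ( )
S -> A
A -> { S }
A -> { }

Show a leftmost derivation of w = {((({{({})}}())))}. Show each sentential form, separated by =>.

S => A => {S} => {(S)} => {((S))} => {(((S)))} => {(((SS)))} => {(((AS)))} => {((({S}S)))} => {((({A}S)))} => {((({{S}}S)))} => {((({{(S)}}S)))} => {((({{(A)}}S)))} => {((({{({})}}S)))} => {((({{({})}}())))}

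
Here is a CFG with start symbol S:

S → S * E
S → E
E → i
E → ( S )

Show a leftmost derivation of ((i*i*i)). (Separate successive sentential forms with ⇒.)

S ⇒ E   [S → E]
E ⇒ (S)   [E → ( S )]
(S) ⇒ (E)   [S → E]
(E) ⇒ ((S))   [E → ( S )]
((S)) ⇒ ((S*E))   [S → S * E]
((S*E)) ⇒ ((S*E*E))   [S → S * E]
((S*E*E)) ⇒ ((E*E*E))   [S → E]
((E*E*E)) ⇒ ((i*E*E))   [E → i]
((i*E*E)) ⇒ ((i*i*E))   [E → i]
((i*i*E)) ⇒ ((i*i*i))   [E → i]

S⇒E⇒(S)⇒(E)⇒((S))⇒((S*E))⇒((S*E*E))⇒((E*E*E))⇒((i*E*E))⇒((i*i*E))⇒((i*i*i))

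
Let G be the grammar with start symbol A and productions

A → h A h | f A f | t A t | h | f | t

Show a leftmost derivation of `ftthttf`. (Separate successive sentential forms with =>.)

A => fAf   [A → f A f]
fAf => ftAtf   [A → t A t]
ftAtf => fttAttf   [A → t A t]
fttAttf => ftthttf   [A → h]

A=>fAf=>ftAtf=>fttAttf=>ftthttf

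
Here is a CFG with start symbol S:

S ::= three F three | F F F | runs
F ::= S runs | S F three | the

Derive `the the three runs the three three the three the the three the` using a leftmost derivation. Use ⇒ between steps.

S ⇒ F F F ⇒ the F F ⇒ the S F three F ⇒ the F F F F three F ⇒ the the F F F three F ⇒ the the S F three F F three F ⇒ the the three F three F three F F three F ⇒ the the three S F three three F three F F three F ⇒ the the three runs F three three F three F F three F ⇒ the the three runs the three three F three F F three F ⇒ the the three runs the three three the three F F three F ⇒ the the three runs the three three the three the F three F ⇒ the the three runs the three three the three the the three F ⇒ the the three runs the three three the three the the three the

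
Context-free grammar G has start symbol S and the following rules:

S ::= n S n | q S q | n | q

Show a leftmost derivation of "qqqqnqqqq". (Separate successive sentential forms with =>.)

S => qSq => qqSqq => qqqSqqq => qqqqSqqqq => qqqqnqqqq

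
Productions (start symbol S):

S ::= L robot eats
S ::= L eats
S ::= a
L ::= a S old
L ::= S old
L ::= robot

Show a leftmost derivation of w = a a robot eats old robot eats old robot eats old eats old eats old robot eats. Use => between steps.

S => L robot eats => a S old robot eats => a L eats old robot eats => a S old eats old robot eats => a L eats old eats old robot eats => a S old eats old eats old robot eats => a L robot eats old eats old eats old robot eats => a a S old robot eats old eats old eats old robot eats => a a L robot eats old robot eats old eats old eats old robot eats => a a S old robot eats old robot eats old eats old eats old robot eats => a a L eats old robot eats old robot eats old eats old eats old robot eats => a a robot eats old robot eats old robot eats old eats old eats old robot eats

S => L robot eats   [S ::= L robot eats]
L robot eats => a S old robot eats   [L ::= a S old]
a S old robot eats => a L eats old robot eats   [S ::= L eats]
a L eats old robot eats => a S old eats old robot eats   [L ::= S old]
a S old eats old robot eats => a L eats old eats old robot eats   [S ::= L eats]
a L eats old eats old robot eats => a S old eats old eats old robot eats   [L ::= S old]
a S old eats old eats old robot eats => a L robot eats old eats old eats old robot eats   [S ::= L robot eats]
a L robot eats old eats old eats old robot eats => a a S old robot eats old eats old eats old robot eats   [L ::= a S old]
a a S old robot eats old eats old eats old robot eats => a a L robot eats old robot eats old eats old eats old robot eats   [S ::= L robot eats]
a a L robot eats old robot eats old eats old eats old robot eats => a a S old robot eats old robot eats old eats old eats old robot eats   [L ::= S old]
a a S old robot eats old robot eats old eats old eats old robot eats => a a L eats old robot eats old robot eats old eats old eats old robot eats   [S ::= L eats]
a a L eats old robot eats old robot eats old eats old eats old robot eats => a a robot eats old robot eats old robot eats old eats old eats old robot eats   [L ::= robot]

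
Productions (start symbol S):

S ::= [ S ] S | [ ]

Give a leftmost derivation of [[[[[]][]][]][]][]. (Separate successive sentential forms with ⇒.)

S⇒[S]S⇒[[S]S]S⇒[[[S]S]S]S⇒[[[[S]S]S]S]S⇒[[[[[]]S]S]S]S⇒[[[[[]][]]S]S]S⇒[[[[[]][]][]]S]S⇒[[[[[]][]][]][]]S⇒[[[[[]][]][]][]][]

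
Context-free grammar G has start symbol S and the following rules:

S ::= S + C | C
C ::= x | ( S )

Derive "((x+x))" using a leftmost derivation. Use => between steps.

S => C   [S ::= C]
C => (S)   [C ::= ( S )]
(S) => (C)   [S ::= C]
(C) => ((S))   [C ::= ( S )]
((S)) => ((S+C))   [S ::= S + C]
((S+C)) => ((C+C))   [S ::= C]
((C+C)) => ((x+C))   [C ::= x]
((x+C)) => ((x+x))   [C ::= x]

S => C => (S) => (C) => ((S)) => ((S+C)) => ((C+C)) => ((x+C)) => ((x+x))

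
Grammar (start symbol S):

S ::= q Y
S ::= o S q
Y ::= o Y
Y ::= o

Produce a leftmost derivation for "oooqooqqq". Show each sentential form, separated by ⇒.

S ⇒ oSq ⇒ ooSqq ⇒ oooSqqq ⇒ oooqYqqq ⇒ oooqoYqqq ⇒ oooqooqqq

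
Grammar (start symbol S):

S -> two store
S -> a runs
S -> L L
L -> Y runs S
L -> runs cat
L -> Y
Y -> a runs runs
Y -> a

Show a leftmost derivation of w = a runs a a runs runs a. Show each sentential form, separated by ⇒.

S ⇒ L L   [S -> L L]
L L ⇒ Y runs S L   [L -> Y runs S]
Y runs S L ⇒ a runs S L   [Y -> a]
a runs S L ⇒ a runs L L L   [S -> L L]
a runs L L L ⇒ a runs Y L L   [L -> Y]
a runs Y L L ⇒ a runs a L L   [Y -> a]
a runs a L L ⇒ a runs a Y L   [L -> Y]
a runs a Y L ⇒ a runs a a runs runs L   [Y -> a runs runs]
a runs a a runs runs L ⇒ a runs a a runs runs Y   [L -> Y]
a runs a a runs runs Y ⇒ a runs a a runs runs a   [Y -> a]

S ⇒ L L ⇒ Y runs S L ⇒ a runs S L ⇒ a runs L L L ⇒ a runs Y L L ⇒ a runs a L L ⇒ a runs a Y L ⇒ a runs a a runs runs L ⇒ a runs a a runs runs Y ⇒ a runs a a runs runs a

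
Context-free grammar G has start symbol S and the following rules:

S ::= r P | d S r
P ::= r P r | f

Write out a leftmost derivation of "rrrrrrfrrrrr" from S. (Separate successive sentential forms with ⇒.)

S ⇒ rP ⇒ rrPr ⇒ rrrPrr ⇒ rrrrPrrr ⇒ rrrrrPrrrr ⇒ rrrrrrPrrrrr ⇒ rrrrrrfrrrrr

S ⇒ rP   [S ::= r P]
rP ⇒ rrPr   [P ::= r P r]
rrPr ⇒ rrrPrr   [P ::= r P r]
rrrPrr ⇒ rrrrPrrr   [P ::= r P r]
rrrrPrrr ⇒ rrrrrPrrrr   [P ::= r P r]
rrrrrPrrrr ⇒ rrrrrrPrrrrr   [P ::= r P r]
rrrrrrPrrrrr ⇒ rrrrrrfrrrrr   [P ::= f]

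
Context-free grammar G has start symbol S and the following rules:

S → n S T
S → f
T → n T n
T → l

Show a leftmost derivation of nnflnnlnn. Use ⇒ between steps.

S⇒nST⇒nnSTT⇒nnfTT⇒nnflT⇒nnflnTn⇒nnflnnTnn⇒nnflnnlnn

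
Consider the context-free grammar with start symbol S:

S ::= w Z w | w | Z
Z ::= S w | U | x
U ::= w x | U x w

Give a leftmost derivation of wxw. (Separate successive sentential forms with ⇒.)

S ⇒ Z ⇒ Sw ⇒ Zw ⇒ Uw ⇒ wxw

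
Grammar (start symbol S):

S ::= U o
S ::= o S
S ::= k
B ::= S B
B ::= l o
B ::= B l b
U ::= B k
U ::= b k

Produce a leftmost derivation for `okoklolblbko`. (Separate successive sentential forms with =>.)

S => oS => oUo => oBko => oSBko => okBko => okBlbko => okBlblbko => okSBlblbko => okoSBlblbko => okokBlblbko => okoklolblbko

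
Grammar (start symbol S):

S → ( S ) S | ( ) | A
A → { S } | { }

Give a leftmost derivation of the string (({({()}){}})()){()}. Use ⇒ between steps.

S⇒(S)S⇒((S)S)S⇒((A)S)S⇒(({S})S)S⇒(({(S)S})S)S⇒(({(A)S})S)S⇒(({({S})S})S)S⇒(({({()})S})S)S⇒(({({()})A})S)S⇒(({({()}){}})S)S⇒(({({()}){}})())S⇒(({({()}){}})())A⇒(({({()}){}})()){S}⇒(({({()}){}})()){()}

S ⇒ (S)S   [S → ( S ) S]
(S)S ⇒ ((S)S)S   [S → ( S ) S]
((S)S)S ⇒ ((A)S)S   [S → A]
((A)S)S ⇒ (({S})S)S   [A → { S }]
(({S})S)S ⇒ (({(S)S})S)S   [S → ( S ) S]
(({(S)S})S)S ⇒ (({(A)S})S)S   [S → A]
(({(A)S})S)S ⇒ (({({S})S})S)S   [A → { S }]
(({({S})S})S)S ⇒ (({({()})S})S)S   [S → ( )]
(({({()})S})S)S ⇒ (({({()})A})S)S   [S → A]
(({({()})A})S)S ⇒ (({({()}){}})S)S   [A → { }]
(({({()}){}})S)S ⇒ (({({()}){}})())S   [S → ( )]
(({({()}){}})())S ⇒ (({({()}){}})())A   [S → A]
(({({()}){}})())A ⇒ (({({()}){}})()){S}   [A → { S }]
(({({()}){}})()){S} ⇒ (({({()}){}})()){()}   [S → ( )]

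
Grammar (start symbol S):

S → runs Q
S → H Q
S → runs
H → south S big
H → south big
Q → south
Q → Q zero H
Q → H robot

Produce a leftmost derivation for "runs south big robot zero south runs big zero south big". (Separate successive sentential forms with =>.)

S => runs Q => runs Q zero H => runs Q zero H zero H => runs H robot zero H zero H => runs south big robot zero H zero H => runs south big robot zero south S big zero H => runs south big robot zero south runs big zero H => runs south big robot zero south runs big zero south big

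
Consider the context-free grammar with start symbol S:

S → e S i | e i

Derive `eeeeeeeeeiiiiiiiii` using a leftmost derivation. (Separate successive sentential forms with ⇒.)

S ⇒ eSi ⇒ eeSii ⇒ eeeSiii ⇒ eeeeSiiii ⇒ eeeeeSiiiii ⇒ eeeeeeSiiiiii ⇒ eeeeeeeSiiiiiii ⇒ eeeeeeeeSiiiiiiii ⇒ eeeeeeeeeiiiiiiiii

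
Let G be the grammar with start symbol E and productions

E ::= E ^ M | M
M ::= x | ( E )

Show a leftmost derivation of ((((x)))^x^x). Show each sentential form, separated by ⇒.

E ⇒ M   [E ::= M]
M ⇒ (E)   [M ::= ( E )]
(E) ⇒ (E^M)   [E ::= E ^ M]
(E^M) ⇒ (E^M^M)   [E ::= E ^ M]
(E^M^M) ⇒ (M^M^M)   [E ::= M]
(M^M^M) ⇒ ((E)^M^M)   [M ::= ( E )]
((E)^M^M) ⇒ ((M)^M^M)   [E ::= M]
((M)^M^M) ⇒ (((E))^M^M)   [M ::= ( E )]
(((E))^M^M) ⇒ (((M))^M^M)   [E ::= M]
(((M))^M^M) ⇒ ((((E)))^M^M)   [M ::= ( E )]
((((E)))^M^M) ⇒ ((((M)))^M^M)   [E ::= M]
((((M)))^M^M) ⇒ ((((x)))^M^M)   [M ::= x]
((((x)))^M^M) ⇒ ((((x)))^x^M)   [M ::= x]
((((x)))^x^M) ⇒ ((((x)))^x^x)   [M ::= x]

E ⇒ M ⇒ (E) ⇒ (E^M) ⇒ (E^M^M) ⇒ (M^M^M) ⇒ ((E)^M^M) ⇒ ((M)^M^M) ⇒ (((E))^M^M) ⇒ (((M))^M^M) ⇒ ((((E)))^M^M) ⇒ ((((M)))^M^M) ⇒ ((((x)))^M^M) ⇒ ((((x)))^x^M) ⇒ ((((x)))^x^x)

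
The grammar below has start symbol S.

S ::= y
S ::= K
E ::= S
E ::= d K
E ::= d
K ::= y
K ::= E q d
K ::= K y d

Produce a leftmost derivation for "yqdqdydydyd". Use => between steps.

S => K => Kyd => Kydyd => Kydydyd => Eqdydydyd => Sqdydydyd => Kqdydydyd => Eqdqdydydyd => Sqdqdydydyd => yqdqdydydyd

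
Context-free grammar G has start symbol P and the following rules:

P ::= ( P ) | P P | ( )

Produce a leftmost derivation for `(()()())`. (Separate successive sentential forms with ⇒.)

P ⇒ (P)   [P ::= ( P )]
(P) ⇒ (PP)   [P ::= P P]
(PP) ⇒ (PPP)   [P ::= P P]
(PPP) ⇒ (()PP)   [P ::= ( )]
(()PP) ⇒ (()()P)   [P ::= ( )]
(()()P) ⇒ (()()())   [P ::= ( )]

P⇒(P)⇒(PP)⇒(PPP)⇒(()PP)⇒(()()P)⇒(()()())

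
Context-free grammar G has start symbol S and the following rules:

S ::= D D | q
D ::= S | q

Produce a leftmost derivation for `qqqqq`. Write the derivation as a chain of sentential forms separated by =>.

S => DD => SD => DDD => SDD => DDDD => SDDD => DDDDD => qDDDD => qqDDD => qqqDD => qqqqD => qqqqq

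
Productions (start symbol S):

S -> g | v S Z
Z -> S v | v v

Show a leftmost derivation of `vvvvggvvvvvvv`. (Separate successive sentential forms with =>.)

S=>vSZ=>vvSZZ=>vvvSZZZ=>vvvvSZZZZ=>vvvvgZZZZ=>vvvvgSvZZZ=>vvvvggvZZZ=>vvvvggvvvZZ=>vvvvggvvvvvZ=>vvvvggvvvvvvv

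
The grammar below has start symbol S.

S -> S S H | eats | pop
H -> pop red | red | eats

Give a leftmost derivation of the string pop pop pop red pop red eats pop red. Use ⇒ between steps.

S ⇒ S S H   [S -> S S H]
S S H ⇒ S S H S H   [S -> S S H]
S S H S H ⇒ S S H S H S H   [S -> S S H]
S S H S H S H ⇒ pop S H S H S H   [S -> pop]
pop S H S H S H ⇒ pop pop H S H S H   [S -> pop]
pop pop H S H S H ⇒ pop pop pop red S H S H   [H -> pop red]
pop pop pop red S H S H ⇒ pop pop pop red pop H S H   [S -> pop]
pop pop pop red pop H S H ⇒ pop pop pop red pop red S H   [H -> red]
pop pop pop red pop red S H ⇒ pop pop pop red pop red eats H   [S -> eats]
pop pop pop red pop red eats H ⇒ pop pop pop red pop red eats pop red   [H -> pop red]

S ⇒ S S H ⇒ S S H S H ⇒ S S H S H S H ⇒ pop S H S H S H ⇒ pop pop H S H S H ⇒ pop pop pop red S H S H ⇒ pop pop pop red pop H S H ⇒ pop pop pop red pop red S H ⇒ pop pop pop red pop red eats H ⇒ pop pop pop red pop red eats pop red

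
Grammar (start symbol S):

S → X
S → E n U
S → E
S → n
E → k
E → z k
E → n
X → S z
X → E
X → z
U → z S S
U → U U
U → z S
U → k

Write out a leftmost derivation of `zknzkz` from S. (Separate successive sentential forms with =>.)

S => EnU => zknU => zknzS => zknzX => zknzSz => zknzEz => zknzkz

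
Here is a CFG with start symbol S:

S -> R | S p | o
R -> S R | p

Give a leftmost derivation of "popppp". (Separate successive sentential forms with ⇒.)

S ⇒ R   [S -> R]
R ⇒ SR   [R -> S R]
SR ⇒ SpR   [S -> S p]
SpR ⇒ RpR   [S -> R]
RpR ⇒ SRpR   [R -> S R]
SRpR ⇒ RRpR   [S -> R]
RRpR ⇒ pRpR   [R -> p]
pRpR ⇒ pSRpR   [R -> S R]
pSRpR ⇒ pRRpR   [S -> R]
pRRpR ⇒ pSRRpR   [R -> S R]
pSRRpR ⇒ poRRpR   [S -> o]
poRRpR ⇒ popRpR   [R -> p]
popRpR ⇒ popppR   [R -> p]
popppR ⇒ popppp   [R -> p]

S⇒R⇒SR⇒SpR⇒RpR⇒SRpR⇒RRpR⇒pRpR⇒pSRpR⇒pRRpR⇒pSRRpR⇒poRRpR⇒popRpR⇒popppR⇒popppp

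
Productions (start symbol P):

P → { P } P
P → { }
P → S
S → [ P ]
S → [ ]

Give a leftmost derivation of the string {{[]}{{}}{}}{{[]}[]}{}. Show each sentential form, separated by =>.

P => {P}P => {{P}P}P => {{S}P}P => {{[]}P}P => {{[]}{P}P}P => {{[]}{{}}P}P => {{[]}{{}}{}}P => {{[]}{{}}{}}{P}P => {{[]}{{}}{}}{{P}P}P => {{[]}{{}}{}}{{S}P}P => {{[]}{{}}{}}{{[]}P}P => {{[]}{{}}{}}{{[]}S}P => {{[]}{{}}{}}{{[]}[]}P => {{[]}{{}}{}}{{[]}[]}{}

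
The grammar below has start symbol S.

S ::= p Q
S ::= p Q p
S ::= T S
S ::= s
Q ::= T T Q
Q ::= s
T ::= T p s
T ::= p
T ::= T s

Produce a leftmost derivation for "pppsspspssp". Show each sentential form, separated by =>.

S => pQp => pTTQp => pTsTQp => pTpssTQp => pppssTQp => pppssTpsQp => pppssTspsQp => pppsspspsQp => pppsspspssp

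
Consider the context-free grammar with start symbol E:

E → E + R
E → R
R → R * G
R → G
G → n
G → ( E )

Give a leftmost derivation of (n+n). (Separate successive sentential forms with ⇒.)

E ⇒ R ⇒ G ⇒ (E) ⇒ (E+R) ⇒ (R+R) ⇒ (G+R) ⇒ (n+R) ⇒ (n+G) ⇒ (n+n)

E ⇒ R   [E → R]
R ⇒ G   [R → G]
G ⇒ (E)   [G → ( E )]
(E) ⇒ (E+R)   [E → E + R]
(E+R) ⇒ (R+R)   [E → R]
(R+R) ⇒ (G+R)   [R → G]
(G+R) ⇒ (n+R)   [G → n]
(n+R) ⇒ (n+G)   [R → G]
(n+G) ⇒ (n+n)   [G → n]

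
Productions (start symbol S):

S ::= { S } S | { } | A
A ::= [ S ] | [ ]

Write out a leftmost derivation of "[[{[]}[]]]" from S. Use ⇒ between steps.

S ⇒ A   [S ::= A]
A ⇒ [S]   [A ::= [ S ]]
[S] ⇒ [A]   [S ::= A]
[A] ⇒ [[S]]   [A ::= [ S ]]
[[S]] ⇒ [[{S}S]]   [S ::= { S } S]
[[{S}S]] ⇒ [[{A}S]]   [S ::= A]
[[{A}S]] ⇒ [[{[]}S]]   [A ::= [ ]]
[[{[]}S]] ⇒ [[{[]}A]]   [S ::= A]
[[{[]}A]] ⇒ [[{[]}[]]]   [A ::= [ ]]

S ⇒ A ⇒ [S] ⇒ [A] ⇒ [[S]] ⇒ [[{S}S]] ⇒ [[{A}S]] ⇒ [[{[]}S]] ⇒ [[{[]}A]] ⇒ [[{[]}[]]]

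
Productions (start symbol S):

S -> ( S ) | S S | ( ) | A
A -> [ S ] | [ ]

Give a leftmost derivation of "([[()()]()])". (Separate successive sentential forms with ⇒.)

S ⇒ (S) ⇒ (A) ⇒ ([S]) ⇒ ([SS]) ⇒ ([AS]) ⇒ ([[S]S]) ⇒ ([[SS]S]) ⇒ ([[()S]S]) ⇒ ([[()()]S]) ⇒ ([[()()]()])

S ⇒ (S)   [S -> ( S )]
(S) ⇒ (A)   [S -> A]
(A) ⇒ ([S])   [A -> [ S ]]
([S]) ⇒ ([SS])   [S -> S S]
([SS]) ⇒ ([AS])   [S -> A]
([AS]) ⇒ ([[S]S])   [A -> [ S ]]
([[S]S]) ⇒ ([[SS]S])   [S -> S S]
([[SS]S]) ⇒ ([[()S]S])   [S -> ( )]
([[()S]S]) ⇒ ([[()()]S])   [S -> ( )]
([[()()]S]) ⇒ ([[()()]()])   [S -> ( )]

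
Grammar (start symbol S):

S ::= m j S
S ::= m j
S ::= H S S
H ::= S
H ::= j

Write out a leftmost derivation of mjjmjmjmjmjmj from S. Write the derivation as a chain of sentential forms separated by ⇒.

S ⇒ mjS ⇒ mjHSS ⇒ mjSSS ⇒ mjHSSSS ⇒ mjjSSSS ⇒ mjjmjSSS ⇒ mjjmjmjSS ⇒ mjjmjmjmjS ⇒ mjjmjmjmjmjS ⇒ mjjmjmjmjmjmj

S ⇒ mjS   [S ::= m j S]
mjS ⇒ mjHSS   [S ::= H S S]
mjHSS ⇒ mjSSS   [H ::= S]
mjSSS ⇒ mjHSSSS   [S ::= H S S]
mjHSSSS ⇒ mjjSSSS   [H ::= j]
mjjSSSS ⇒ mjjmjSSS   [S ::= m j]
mjjmjSSS ⇒ mjjmjmjSS   [S ::= m j]
mjjmjmjSS ⇒ mjjmjmjmjS   [S ::= m j]
mjjmjmjmjS ⇒ mjjmjmjmjmjS   [S ::= m j S]
mjjmjmjmjmjS ⇒ mjjmjmjmjmjmj   [S ::= m j]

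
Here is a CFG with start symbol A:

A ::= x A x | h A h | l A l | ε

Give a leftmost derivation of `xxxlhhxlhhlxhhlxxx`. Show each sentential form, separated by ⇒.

A ⇒ xAx   [A ::= x A x]
xAx ⇒ xxAxx   [A ::= x A x]
xxAxx ⇒ xxxAxxx   [A ::= x A x]
xxxAxxx ⇒ xxxlAlxxx   [A ::= l A l]
xxxlAlxxx ⇒ xxxlhAhlxxx   [A ::= h A h]
xxxlhAhlxxx ⇒ xxxlhhAhhlxxx   [A ::= h A h]
xxxlhhAhhlxxx ⇒ xxxlhhxAxhhlxxx   [A ::= x A x]
xxxlhhxAxhhlxxx ⇒ xxxlhhxlAlxhhlxxx   [A ::= l A l]
xxxlhhxlAlxhhlxxx ⇒ xxxlhhxlhAhlxhhlxxx   [A ::= h A h]
xxxlhhxlhAhlxhhlxxx ⇒ xxxlhhxlhhlxhhlxxx   [A ::= ε]

A⇒xAx⇒xxAxx⇒xxxAxxx⇒xxxlAlxxx⇒xxxlhAhlxxx⇒xxxlhhAhhlxxx⇒xxxlhhxAxhhlxxx⇒xxxlhhxlAlxhhlxxx⇒xxxlhhxlhAhlxhhlxxx⇒xxxlhhxlhhlxhhlxxx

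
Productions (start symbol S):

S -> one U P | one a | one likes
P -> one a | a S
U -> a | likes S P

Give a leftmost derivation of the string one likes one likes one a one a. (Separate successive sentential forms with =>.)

S => one U P => one likes S P P => one likes one likes P P => one likes one likes one a P => one likes one likes one a one a

S => one U P   [S -> one U P]
one U P => one likes S P P   [U -> likes S P]
one likes S P P => one likes one likes P P   [S -> one likes]
one likes one likes P P => one likes one likes one a P   [P -> one a]
one likes one likes one a P => one likes one likes one a one a   [P -> one a]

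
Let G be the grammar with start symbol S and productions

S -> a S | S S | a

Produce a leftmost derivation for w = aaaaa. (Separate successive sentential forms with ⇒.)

S⇒SS⇒SSS⇒SSSS⇒SSSSS⇒aSSSS⇒aaSSS⇒aaaSS⇒aaaaS⇒aaaaa

S ⇒ SS   [S -> S S]
SS ⇒ SSS   [S -> S S]
SSS ⇒ SSSS   [S -> S S]
SSSS ⇒ SSSSS   [S -> S S]
SSSSS ⇒ aSSSS   [S -> a]
aSSSS ⇒ aaSSS   [S -> a]
aaSSS ⇒ aaaSS   [S -> a]
aaaSS ⇒ aaaaS   [S -> a]
aaaaS ⇒ aaaaa   [S -> a]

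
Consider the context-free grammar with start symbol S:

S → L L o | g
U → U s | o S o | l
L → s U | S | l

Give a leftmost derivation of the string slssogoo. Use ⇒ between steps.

S⇒LLo⇒sULo⇒sUsLo⇒slsLo⇒slssUo⇒slssoSoo⇒slssogoo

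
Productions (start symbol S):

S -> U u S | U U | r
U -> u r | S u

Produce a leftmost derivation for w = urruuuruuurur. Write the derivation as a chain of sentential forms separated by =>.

S=>UuS=>SuuS=>UUuuS=>SuUuuS=>UUuUuuS=>urUuUuuS=>urSuuUuuS=>urruuUuuS=>urruuuruuS=>urruuuruuUU=>urruuuruuurU=>urruuuruuurur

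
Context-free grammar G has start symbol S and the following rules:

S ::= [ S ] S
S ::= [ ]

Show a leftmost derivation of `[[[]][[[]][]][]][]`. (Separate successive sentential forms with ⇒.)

S ⇒ [S]S ⇒ [[S]S]S ⇒ [[[]]S]S ⇒ [[[]][S]S]S ⇒ [[[]][[S]S]S]S ⇒ [[[]][[[]]S]S]S ⇒ [[[]][[[]][]]S]S ⇒ [[[]][[[]][]][]]S ⇒ [[[]][[[]][]][]][]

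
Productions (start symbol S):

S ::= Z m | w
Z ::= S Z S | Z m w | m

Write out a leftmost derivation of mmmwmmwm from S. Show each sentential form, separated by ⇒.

S ⇒ Zm ⇒ SZSm ⇒ ZmZSm ⇒ SZSmZSm ⇒ ZmZSmZSm ⇒ mmZSmZSm ⇒ mmmSmZSm ⇒ mmmwmZSm ⇒ mmmwmmSm ⇒ mmmwmmwm

S ⇒ Zm   [S ::= Z m]
Zm ⇒ SZSm   [Z ::= S Z S]
SZSm ⇒ ZmZSm   [S ::= Z m]
ZmZSm ⇒ SZSmZSm   [Z ::= S Z S]
SZSmZSm ⇒ ZmZSmZSm   [S ::= Z m]
ZmZSmZSm ⇒ mmZSmZSm   [Z ::= m]
mmZSmZSm ⇒ mmmSmZSm   [Z ::= m]
mmmSmZSm ⇒ mmmwmZSm   [S ::= w]
mmmwmZSm ⇒ mmmwmmSm   [Z ::= m]
mmmwmmSm ⇒ mmmwmmwm   [S ::= w]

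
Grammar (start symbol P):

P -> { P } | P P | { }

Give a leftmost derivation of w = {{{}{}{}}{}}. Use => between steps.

P => {P}   [P -> { P }]
{P} => {PP}   [P -> P P]
{PP} => {{P}P}   [P -> { P }]
{{P}P} => {{PP}P}   [P -> P P]
{{PP}P} => {{PPP}P}   [P -> P P]
{{PPP}P} => {{{}PP}P}   [P -> { }]
{{{}PP}P} => {{{}{}P}P}   [P -> { }]
{{{}{}P}P} => {{{}{}{}}P}   [P -> { }]
{{{}{}{}}P} => {{{}{}{}}{}}   [P -> { }]

P=>{P}=>{PP}=>{{P}P}=>{{PP}P}=>{{PPP}P}=>{{{}PP}P}=>{{{}{}P}P}=>{{{}{}{}}P}=>{{{}{}{}}{}}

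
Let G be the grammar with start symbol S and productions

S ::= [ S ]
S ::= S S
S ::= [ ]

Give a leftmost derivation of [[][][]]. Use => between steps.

S=>[S]=>[SS]=>[SSS]=>[[]SS]=>[[][]S]=>[[][][]]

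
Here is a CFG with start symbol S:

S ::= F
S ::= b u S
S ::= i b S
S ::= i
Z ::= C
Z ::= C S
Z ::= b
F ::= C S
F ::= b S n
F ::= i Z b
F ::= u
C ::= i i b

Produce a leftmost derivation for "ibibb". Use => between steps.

S=>ibS=>ibF=>ibiZb=>ibibb

S => ibS   [S ::= i b S]
ibS => ibF   [S ::= F]
ibF => ibiZb   [F ::= i Z b]
ibiZb => ibibb   [Z ::= b]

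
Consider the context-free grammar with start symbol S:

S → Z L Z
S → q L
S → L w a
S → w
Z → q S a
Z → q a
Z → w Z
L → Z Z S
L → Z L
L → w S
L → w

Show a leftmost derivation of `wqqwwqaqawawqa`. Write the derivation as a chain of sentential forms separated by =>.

S=>ZLZ=>wZLZ=>wqSaLZ=>wqqLaLZ=>wqqZZSaLZ=>wqqwZZSaLZ=>wqqwwZZSaLZ=>wqqwwqaZSaLZ=>wqqwwqaqaSaLZ=>wqqwwqaqawaLZ=>wqqwwqaqawawZ=>wqqwwqaqawawqa

S => ZLZ   [S → Z L Z]
ZLZ => wZLZ   [Z → w Z]
wZLZ => wqSaLZ   [Z → q S a]
wqSaLZ => wqqLaLZ   [S → q L]
wqqLaLZ => wqqZZSaLZ   [L → Z Z S]
wqqZZSaLZ => wqqwZZSaLZ   [Z → w Z]
wqqwZZSaLZ => wqqwwZZSaLZ   [Z → w Z]
wqqwwZZSaLZ => wqqwwqaZSaLZ   [Z → q a]
wqqwwqaZSaLZ => wqqwwqaqaSaLZ   [Z → q a]
wqqwwqaqaSaLZ => wqqwwqaqawaLZ   [S → w]
wqqwwqaqawaLZ => wqqwwqaqawawZ   [L → w]
wqqwwqaqawawZ => wqqwwqaqawawqa   [Z → q a]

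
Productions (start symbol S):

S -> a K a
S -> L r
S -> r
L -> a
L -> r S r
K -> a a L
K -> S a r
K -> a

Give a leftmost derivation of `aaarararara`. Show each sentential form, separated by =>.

S => aKa   [S -> a K a]
aKa => aaaLa   [K -> a a L]
aaaLa => aaarSra   [L -> r S r]
aaarSra => aaaraKara   [S -> a K a]
aaaraKara => aaaraSarara   [K -> S a r]
aaaraSarara => aaarararara   [S -> r]

S=>aKa=>aaaLa=>aaarSra=>aaaraKara=>aaaraSarara=>aaarararara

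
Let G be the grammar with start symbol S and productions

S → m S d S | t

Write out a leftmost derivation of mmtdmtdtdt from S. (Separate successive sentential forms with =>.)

S => mSdS   [S → m S d S]
mSdS => mmSdSdS   [S → m S d S]
mmSdSdS => mmtdSdS   [S → t]
mmtdSdS => mmtdmSdSdS   [S → m S d S]
mmtdmSdSdS => mmtdmtdSdS   [S → t]
mmtdmtdSdS => mmtdmtdtdS   [S → t]
mmtdmtdtdS => mmtdmtdtdt   [S → t]

S=>mSdS=>mmSdSdS=>mmtdSdS=>mmtdmSdSdS=>mmtdmtdSdS=>mmtdmtdtdS=>mmtdmtdtdt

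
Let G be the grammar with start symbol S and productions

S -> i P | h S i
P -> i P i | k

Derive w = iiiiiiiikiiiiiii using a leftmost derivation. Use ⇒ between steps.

S ⇒ iP ⇒ iiPi ⇒ iiiPii ⇒ iiiiPiii ⇒ iiiiiPiiii ⇒ iiiiiiPiiiii ⇒ iiiiiiiPiiiiii ⇒ iiiiiiiiPiiiiiii ⇒ iiiiiiiikiiiiiii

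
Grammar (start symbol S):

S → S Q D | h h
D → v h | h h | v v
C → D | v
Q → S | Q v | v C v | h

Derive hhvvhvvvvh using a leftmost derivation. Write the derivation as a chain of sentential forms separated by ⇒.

S ⇒ SQD   [S → S Q D]
SQD ⇒ hhQD   [S → h h]
hhQD ⇒ hhQvD   [Q → Q v]
hhQvD ⇒ hhQvvD   [Q → Q v]
hhQvvD ⇒ hhvCvvvD   [Q → v C v]
hhvCvvvD ⇒ hhvDvvvD   [C → D]
hhvDvvvD ⇒ hhvvhvvvD   [D → v h]
hhvvhvvvD ⇒ hhvvhvvvvh   [D → v h]

S ⇒ SQD ⇒ hhQD ⇒ hhQvD ⇒ hhQvvD ⇒ hhvCvvvD ⇒ hhvDvvvD ⇒ hhvvhvvvD ⇒ hhvvhvvvvh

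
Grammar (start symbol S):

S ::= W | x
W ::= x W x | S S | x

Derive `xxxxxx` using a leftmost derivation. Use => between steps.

S => W => SS => WS => SSS => WSS => xWxSS => xSSxSS => xWSxSS => xxSxSS => xxxxSS => xxxxxS => xxxxxx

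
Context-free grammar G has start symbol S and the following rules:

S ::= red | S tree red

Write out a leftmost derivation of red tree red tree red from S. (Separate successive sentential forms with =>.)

S => S tree red => S tree red tree red => red tree red tree red

S => S tree red   [S ::= S tree red]
S tree red => S tree red tree red   [S ::= S tree red]
S tree red tree red => red tree red tree red   [S ::= red]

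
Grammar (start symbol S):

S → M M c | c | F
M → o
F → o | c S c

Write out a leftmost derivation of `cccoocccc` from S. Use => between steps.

S => F => cSc => cFc => ccScc => ccFcc => cccSccc => cccMMcccc => cccoMcccc => cccoocccc

S => F   [S → F]
F => cSc   [F → c S c]
cSc => cFc   [S → F]
cFc => ccScc   [F → c S c]
ccScc => ccFcc   [S → F]
ccFcc => cccSccc   [F → c S c]
cccSccc => cccMMcccc   [S → M M c]
cccMMcccc => cccoMcccc   [M → o]
cccoMcccc => cccoocccc   [M → o]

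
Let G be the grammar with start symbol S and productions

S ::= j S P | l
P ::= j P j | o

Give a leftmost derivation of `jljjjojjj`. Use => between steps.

S => jSP => jlP => jljPj => jljjPjj => jljjjPjjj => jljjjojjj

S => jSP   [S ::= j S P]
jSP => jlP   [S ::= l]
jlP => jljPj   [P ::= j P j]
jljPj => jljjPjj   [P ::= j P j]
jljjPjj => jljjjPjjj   [P ::= j P j]
jljjjPjjj => jljjjojjj   [P ::= o]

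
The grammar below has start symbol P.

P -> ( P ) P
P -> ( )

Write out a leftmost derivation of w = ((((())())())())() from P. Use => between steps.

P => (P)P   [P -> ( P ) P]
(P)P => ((P)P)P   [P -> ( P ) P]
((P)P)P => (((P)P)P)P   [P -> ( P ) P]
(((P)P)P)P => ((((P)P)P)P)P   [P -> ( P ) P]
((((P)P)P)P)P => ((((())P)P)P)P   [P -> ( )]
((((())P)P)P)P => ((((())())P)P)P   [P -> ( )]
((((())())P)P)P => ((((())())())P)P   [P -> ( )]
((((())())())P)P => ((((())())())())P   [P -> ( )]
((((())())())())P => ((((())())())())()   [P -> ( )]

P=>(P)P=>((P)P)P=>(((P)P)P)P=>((((P)P)P)P)P=>((((())P)P)P)P=>((((())())P)P)P=>((((())())())P)P=>((((())())())())P=>((((())())())())()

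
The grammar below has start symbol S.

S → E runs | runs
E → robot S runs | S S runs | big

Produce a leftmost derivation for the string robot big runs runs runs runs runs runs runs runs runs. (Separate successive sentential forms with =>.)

S => E runs => S S runs runs => E runs S runs runs => S S runs runs S runs runs => E runs S runs runs S runs runs => robot S runs runs S runs runs S runs runs => robot E runs runs runs S runs runs S runs runs => robot big runs runs runs S runs runs S runs runs => robot big runs runs runs runs runs runs S runs runs => robot big runs runs runs runs runs runs runs runs runs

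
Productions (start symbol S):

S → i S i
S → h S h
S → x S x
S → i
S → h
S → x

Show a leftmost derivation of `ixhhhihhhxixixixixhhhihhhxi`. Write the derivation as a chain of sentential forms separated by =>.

S => iSi => ixSxi => ixhShxi => ixhhShhxi => ixhhhShhhxi => ixhhhiSihhhxi => ixhhhihShihhhxi => ixhhhihhShhihhhxi => ixhhhihhhShhhihhhxi => ixhhhihhhxSxhhhihhhxi => ixhhhihhhxiSixhhhihhhxi => ixhhhihhhxixSxixhhhihhhxi => ixhhhihhhxixiSixixhhhihhhxi => ixhhhihhhxixixixixhhhihhhxi

S => iSi   [S → i S i]
iSi => ixSxi   [S → x S x]
ixSxi => ixhShxi   [S → h S h]
ixhShxi => ixhhShhxi   [S → h S h]
ixhhShhxi => ixhhhShhhxi   [S → h S h]
ixhhhShhhxi => ixhhhiSihhhxi   [S → i S i]
ixhhhiSihhhxi => ixhhhihShihhhxi   [S → h S h]
ixhhhihShihhhxi => ixhhhihhShhihhhxi   [S → h S h]
ixhhhihhShhihhhxi => ixhhhihhhShhhihhhxi   [S → h S h]
ixhhhihhhShhhihhhxi => ixhhhihhhxSxhhhihhhxi   [S → x S x]
ixhhhihhhxSxhhhihhhxi => ixhhhihhhxiSixhhhihhhxi   [S → i S i]
ixhhhihhhxiSixhhhihhhxi => ixhhhihhhxixSxixhhhihhhxi   [S → x S x]
ixhhhihhhxixSxixhhhihhhxi => ixhhhihhhxixiSixixhhhihhhxi   [S → i S i]
ixhhhihhhxixiSixixhhhihhhxi => ixhhhihhhxixixixixhhhihhhxi   [S → x]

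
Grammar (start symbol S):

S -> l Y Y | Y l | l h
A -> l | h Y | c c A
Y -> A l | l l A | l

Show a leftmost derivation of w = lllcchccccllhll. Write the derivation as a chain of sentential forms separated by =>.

S=>lYY=>lllAY=>lllccAY=>lllcchYY=>lllcchAlY=>lllcchccAlY=>lllcchccccAlY=>lllcchccccllY=>lllcchccccllAl=>lllcchccccllhYl=>lllcchccccllhll

S => lYY   [S -> l Y Y]
lYY => lllAY   [Y -> l l A]
lllAY => lllccAY   [A -> c c A]
lllccAY => lllcchYY   [A -> h Y]
lllcchYY => lllcchAlY   [Y -> A l]
lllcchAlY => lllcchccAlY   [A -> c c A]
lllcchccAlY => lllcchccccAlY   [A -> c c A]
lllcchccccAlY => lllcchccccllY   [A -> l]
lllcchccccllY => lllcchccccllAl   [Y -> A l]
lllcchccccllAl => lllcchccccllhYl   [A -> h Y]
lllcchccccllhYl => lllcchccccllhll   [Y -> l]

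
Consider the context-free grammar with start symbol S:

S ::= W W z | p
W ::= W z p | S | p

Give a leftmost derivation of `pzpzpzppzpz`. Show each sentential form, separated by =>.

S=>WWz=>WzpWz=>WzpzpWz=>WzpzpzpWz=>pzpzpzpWz=>pzpzpzpWzpz=>pzpzpzppzpz

S => WWz   [S ::= W W z]
WWz => WzpWz   [W ::= W z p]
WzpWz => WzpzpWz   [W ::= W z p]
WzpzpWz => WzpzpzpWz   [W ::= W z p]
WzpzpzpWz => pzpzpzpWz   [W ::= p]
pzpzpzpWz => pzpzpzpWzpz   [W ::= W z p]
pzpzpzpWzpz => pzpzpzppzpz   [W ::= p]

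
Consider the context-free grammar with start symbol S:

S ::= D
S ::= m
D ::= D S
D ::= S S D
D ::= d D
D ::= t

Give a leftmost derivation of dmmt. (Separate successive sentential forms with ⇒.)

S⇒D⇒dD⇒dSSD⇒dmSD⇒dmmD⇒dmmt

S ⇒ D   [S ::= D]
D ⇒ dD   [D ::= d D]
dD ⇒ dSSD   [D ::= S S D]
dSSD ⇒ dmSD   [S ::= m]
dmSD ⇒ dmmD   [S ::= m]
dmmD ⇒ dmmt   [D ::= t]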